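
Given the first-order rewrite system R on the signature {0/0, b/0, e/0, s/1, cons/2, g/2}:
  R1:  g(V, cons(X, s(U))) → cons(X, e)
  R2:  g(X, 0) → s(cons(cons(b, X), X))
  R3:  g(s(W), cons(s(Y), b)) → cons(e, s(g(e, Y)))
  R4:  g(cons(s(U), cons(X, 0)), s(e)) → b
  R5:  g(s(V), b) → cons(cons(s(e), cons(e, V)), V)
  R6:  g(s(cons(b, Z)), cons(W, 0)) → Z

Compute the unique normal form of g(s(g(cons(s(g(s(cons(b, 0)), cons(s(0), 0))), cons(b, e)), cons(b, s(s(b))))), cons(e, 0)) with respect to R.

e

1. g(s(g(cons(s(g(s(cons(b, 0)), cons(s(0), 0))), cons(b, e)), cons(b, s(s(b))))), cons(e, 0))  →  g(s(cons(b, e)), cons(e, 0))   [R1 at 1.1]
2. g(s(cons(b, e)), cons(e, 0))  →  e   [R6 at ε]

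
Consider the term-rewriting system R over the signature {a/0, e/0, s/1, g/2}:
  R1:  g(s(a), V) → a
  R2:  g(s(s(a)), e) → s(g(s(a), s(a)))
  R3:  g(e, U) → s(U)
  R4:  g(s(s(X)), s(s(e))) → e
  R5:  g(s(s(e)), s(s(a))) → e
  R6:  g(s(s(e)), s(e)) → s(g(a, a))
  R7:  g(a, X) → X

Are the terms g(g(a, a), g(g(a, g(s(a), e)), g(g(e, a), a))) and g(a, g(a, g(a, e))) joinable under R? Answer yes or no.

Reduce t₁ = g(g(a, a), g(g(a, g(s(a), e)), g(g(e, a), a))):
1. g(g(a, a), g(g(a, g(s(a), e)), g(g(e, a), a)))  →  g(a, g(g(a, g(s(a), e)), g(g(e, a), a)))   [R7 at 1]
2. g(a, g(g(a, g(s(a), e)), g(g(e, a), a)))  →  g(g(a, g(s(a), e)), g(g(e, a), a))   [R7 at ε]
3. g(g(a, g(s(a), e)), g(g(e, a), a))  →  g(g(s(a), e), g(g(e, a), a))   [R7 at 1]
4. g(g(s(a), e), g(g(e, a), a))  →  g(a, g(g(e, a), a))   [R1 at 1]
5. g(a, g(g(e, a), a))  →  g(g(e, a), a)   [R7 at ε]
6. g(g(e, a), a)  →  g(s(a), a)   [R3 at 1]
7. g(s(a), a)  →  a   [R1 at ε]

Reduce t₂ = g(a, g(a, g(a, e))):
1. g(a, g(a, g(a, e)))  →  g(a, g(a, e))   [R7 at ε]
2. g(a, g(a, e))  →  g(a, e)   [R7 at ε]
3. g(a, e)  →  e   [R7 at ε]

no — NF(t₁) = a, NF(t₂) = e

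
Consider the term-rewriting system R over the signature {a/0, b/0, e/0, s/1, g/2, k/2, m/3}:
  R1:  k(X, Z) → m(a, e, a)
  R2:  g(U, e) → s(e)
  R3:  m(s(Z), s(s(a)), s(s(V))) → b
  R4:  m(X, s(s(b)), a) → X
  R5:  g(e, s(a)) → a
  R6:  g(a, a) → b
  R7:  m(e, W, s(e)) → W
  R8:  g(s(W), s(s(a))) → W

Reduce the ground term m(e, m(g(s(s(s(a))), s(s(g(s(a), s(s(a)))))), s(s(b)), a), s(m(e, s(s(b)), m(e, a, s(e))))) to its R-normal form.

s(s(a))

1. m(e, m(g(s(s(s(a))), s(s(g(s(a), s(s(a)))))), s(s(b)), a), s(m(e, s(s(b)), m(e, a, s(e)))))  →  m(e, g(s(s(s(a))), s(s(g(s(a), s(s(a)))))), s(m(e, s(s(b)), m(e, a, s(e)))))   [R4 at 2]
2. m(e, g(s(s(s(a))), s(s(g(s(a), s(s(a)))))), s(m(e, s(s(b)), m(e, a, s(e)))))  →  m(e, g(s(s(s(a))), s(s(a))), s(m(e, s(s(b)), m(e, a, s(e)))))   [R8 at 2.2.1.1]
3. m(e, g(s(s(s(a))), s(s(a))), s(m(e, s(s(b)), m(e, a, s(e)))))  →  m(e, s(s(a)), s(m(e, s(s(b)), m(e, a, s(e)))))   [R8 at 2]
4. m(e, s(s(a)), s(m(e, s(s(b)), m(e, a, s(e)))))  →  m(e, s(s(a)), s(m(e, s(s(b)), a)))   [R7 at 3.1.3]
5. m(e, s(s(a)), s(m(e, s(s(b)), a)))  →  m(e, s(s(a)), s(e))   [R4 at 3.1]
6. m(e, s(s(a)), s(e))  →  s(s(a))   [R7 at ε]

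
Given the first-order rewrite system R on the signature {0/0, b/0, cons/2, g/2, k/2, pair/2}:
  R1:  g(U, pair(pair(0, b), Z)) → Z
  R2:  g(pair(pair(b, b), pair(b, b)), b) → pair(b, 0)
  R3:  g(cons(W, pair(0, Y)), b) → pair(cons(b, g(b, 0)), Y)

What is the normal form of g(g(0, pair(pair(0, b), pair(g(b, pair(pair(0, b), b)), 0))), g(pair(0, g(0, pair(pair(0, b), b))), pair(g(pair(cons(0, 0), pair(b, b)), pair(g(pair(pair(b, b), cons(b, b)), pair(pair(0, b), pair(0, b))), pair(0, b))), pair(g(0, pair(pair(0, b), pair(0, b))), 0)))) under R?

0

1. g(g(0, pair(pair(0, b), pair(g(b, pair(pair(0, b), b)), 0))), g(pair(0, g(0, pair(pair(0, b), b))), pair(g(pair(cons(0, 0), pair(b, b)), pair(g(pair(pair(b, b), cons(b, b)), pair(pair(0, b), pair(0, b))), pair(0, b))), pair(g(0, pair(pair(0, b), pair(0, b))), 0))))  →  g(pair(g(b, pair(pair(0, b), b)), 0), g(pair(0, g(0, pair(pair(0, b), b))), pair(g(pair(cons(0, 0), pair(b, b)), pair(g(pair(pair(b, b), cons(b, b)), pair(pair(0, b), pair(0, b))), pair(0, b))), pair(g(0, pair(pair(0, b), pair(0, b))), 0))))   [R1 at 1]
2. g(pair(g(b, pair(pair(0, b), b)), 0), g(pair(0, g(0, pair(pair(0, b), b))), pair(g(pair(cons(0, 0), pair(b, b)), pair(g(pair(pair(b, b), cons(b, b)), pair(pair(0, b), pair(0, b))), pair(0, b))), pair(g(0, pair(pair(0, b), pair(0, b))), 0))))  →  g(pair(b, 0), g(pair(0, g(0, pair(pair(0, b), b))), pair(g(pair(cons(0, 0), pair(b, b)), pair(g(pair(pair(b, b), cons(b, b)), pair(pair(0, b), pair(0, b))), pair(0, b))), pair(g(0, pair(pair(0, b), pair(0, b))), 0))))   [R1 at 1.1]
3. g(pair(b, 0), g(pair(0, g(0, pair(pair(0, b), b))), pair(g(pair(cons(0, 0), pair(b, b)), pair(g(pair(pair(b, b), cons(b, b)), pair(pair(0, b), pair(0, b))), pair(0, b))), pair(g(0, pair(pair(0, b), pair(0, b))), 0))))  →  g(pair(b, 0), g(pair(0, b), pair(g(pair(cons(0, 0), pair(b, b)), pair(g(pair(pair(b, b), cons(b, b)), pair(pair(0, b), pair(0, b))), pair(0, b))), pair(g(0, pair(pair(0, b), pair(0, b))), 0))))   [R1 at 2.1.2]
4. g(pair(b, 0), g(pair(0, b), pair(g(pair(cons(0, 0), pair(b, b)), pair(g(pair(pair(b, b), cons(b, b)), pair(pair(0, b), pair(0, b))), pair(0, b))), pair(g(0, pair(pair(0, b), pair(0, b))), 0))))  →  g(pair(b, 0), g(pair(0, b), pair(g(pair(cons(0, 0), pair(b, b)), pair(pair(0, b), pair(0, b))), pair(g(0, pair(pair(0, b), pair(0, b))), 0))))   [R1 at 2.2.1.2.1]
5. g(pair(b, 0), g(pair(0, b), pair(g(pair(cons(0, 0), pair(b, b)), pair(pair(0, b), pair(0, b))), pair(g(0, pair(pair(0, b), pair(0, b))), 0))))  →  g(pair(b, 0), g(pair(0, b), pair(pair(0, b), pair(g(0, pair(pair(0, b), pair(0, b))), 0))))   [R1 at 2.2.1]
6. g(pair(b, 0), g(pair(0, b), pair(pair(0, b), pair(g(0, pair(pair(0, b), pair(0, b))), 0))))  →  g(pair(b, 0), pair(g(0, pair(pair(0, b), pair(0, b))), 0))   [R1 at 2]
7. g(pair(b, 0), pair(g(0, pair(pair(0, b), pair(0, b))), 0))  →  g(pair(b, 0), pair(pair(0, b), 0))   [R1 at 2.1]
8. g(pair(b, 0), pair(pair(0, b), 0))  →  0   [R1 at ε]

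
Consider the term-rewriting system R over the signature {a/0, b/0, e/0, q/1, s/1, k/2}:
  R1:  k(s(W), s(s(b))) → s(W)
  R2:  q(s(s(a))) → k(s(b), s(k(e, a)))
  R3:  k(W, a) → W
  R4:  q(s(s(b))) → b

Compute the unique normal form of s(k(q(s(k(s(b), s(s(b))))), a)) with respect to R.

1. s(k(q(s(k(s(b), s(s(b))))), a))  →  s(q(s(k(s(b), s(s(b))))))   [R3 at 1]
2. s(q(s(k(s(b), s(s(b))))))  →  s(q(s(s(b))))   [R1 at 1.1.1]
3. s(q(s(s(b))))  →  s(b)   [R4 at 1]

s(b)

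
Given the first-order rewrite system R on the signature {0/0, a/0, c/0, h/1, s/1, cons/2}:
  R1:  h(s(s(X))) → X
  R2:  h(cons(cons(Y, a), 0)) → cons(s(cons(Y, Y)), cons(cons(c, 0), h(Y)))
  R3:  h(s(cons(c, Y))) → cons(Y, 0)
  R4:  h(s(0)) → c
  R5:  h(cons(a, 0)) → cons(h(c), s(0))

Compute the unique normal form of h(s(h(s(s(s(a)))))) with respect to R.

1. h(s(h(s(s(s(a))))))  →  h(s(s(a)))   [R1 at 1.1]
2. h(s(s(a)))  →  a   [R1 at ε]

a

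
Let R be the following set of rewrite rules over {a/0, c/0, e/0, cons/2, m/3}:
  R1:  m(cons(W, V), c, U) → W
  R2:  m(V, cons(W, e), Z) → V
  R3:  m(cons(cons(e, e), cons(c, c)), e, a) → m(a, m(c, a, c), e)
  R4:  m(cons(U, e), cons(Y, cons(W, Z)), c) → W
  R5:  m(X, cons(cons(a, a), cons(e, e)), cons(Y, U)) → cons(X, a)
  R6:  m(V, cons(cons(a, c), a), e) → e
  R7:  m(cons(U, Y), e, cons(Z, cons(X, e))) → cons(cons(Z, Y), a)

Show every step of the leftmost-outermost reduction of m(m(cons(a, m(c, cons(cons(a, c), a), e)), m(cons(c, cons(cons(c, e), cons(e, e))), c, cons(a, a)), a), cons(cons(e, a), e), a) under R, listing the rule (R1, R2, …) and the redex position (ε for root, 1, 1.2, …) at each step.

1. m(m(cons(a, m(c, cons(cons(a, c), a), e)), m(cons(c, cons(cons(c, e), cons(e, e))), c, cons(a, a)), a), cons(cons(e, a), e), a)  →  m(cons(a, m(c, cons(cons(a, c), a), e)), m(cons(c, cons(cons(c, e), cons(e, e))), c, cons(a, a)), a)   [R2 at ε]
2. m(cons(a, m(c, cons(cons(a, c), a), e)), m(cons(c, cons(cons(c, e), cons(e, e))), c, cons(a, a)), a)  →  m(cons(a, e), m(cons(c, cons(cons(c, e), cons(e, e))), c, cons(a, a)), a)   [R6 at 1.2]
3. m(cons(a, e), m(cons(c, cons(cons(c, e), cons(e, e))), c, cons(a, a)), a)  →  m(cons(a, e), c, a)   [R1 at 2]
4. m(cons(a, e), c, a)  →  a   [R1 at ε]

a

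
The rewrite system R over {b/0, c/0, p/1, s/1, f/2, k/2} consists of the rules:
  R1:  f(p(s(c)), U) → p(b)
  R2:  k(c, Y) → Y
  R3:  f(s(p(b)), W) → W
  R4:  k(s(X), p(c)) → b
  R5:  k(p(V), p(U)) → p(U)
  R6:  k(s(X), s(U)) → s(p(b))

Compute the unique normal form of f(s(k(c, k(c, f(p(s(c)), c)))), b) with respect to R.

1. f(s(k(c, k(c, f(p(s(c)), c)))), b)  →  f(s(k(c, f(p(s(c)), c))), b)   [R2 at 1.1]
2. f(s(k(c, f(p(s(c)), c))), b)  →  f(s(f(p(s(c)), c)), b)   [R2 at 1.1]
3. f(s(f(p(s(c)), c)), b)  →  f(s(p(b)), b)   [R1 at 1.1]
4. f(s(p(b)), b)  →  b   [R3 at ε]

b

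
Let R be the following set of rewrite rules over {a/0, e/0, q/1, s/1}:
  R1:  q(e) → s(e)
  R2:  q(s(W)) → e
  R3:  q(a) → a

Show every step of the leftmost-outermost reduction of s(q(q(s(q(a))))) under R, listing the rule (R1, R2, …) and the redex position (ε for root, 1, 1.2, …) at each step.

1. s(q(q(s(q(a)))))  →  s(q(e))   [R2 at 1.1]
2. s(q(e))  →  s(s(e))   [R1 at 1]

s(s(e))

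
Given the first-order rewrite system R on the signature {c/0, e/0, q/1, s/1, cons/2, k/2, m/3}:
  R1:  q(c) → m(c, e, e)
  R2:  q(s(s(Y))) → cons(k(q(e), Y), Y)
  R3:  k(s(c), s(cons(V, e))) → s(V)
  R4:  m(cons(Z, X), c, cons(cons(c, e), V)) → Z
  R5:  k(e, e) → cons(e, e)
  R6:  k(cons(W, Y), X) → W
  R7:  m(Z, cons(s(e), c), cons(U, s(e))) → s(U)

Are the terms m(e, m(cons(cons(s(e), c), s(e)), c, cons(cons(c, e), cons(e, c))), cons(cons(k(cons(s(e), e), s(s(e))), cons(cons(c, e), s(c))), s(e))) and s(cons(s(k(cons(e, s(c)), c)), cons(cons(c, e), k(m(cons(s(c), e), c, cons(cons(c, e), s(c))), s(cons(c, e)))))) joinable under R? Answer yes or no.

yes — NF(t₁) = s(cons(s(e), cons(cons(c, e), s(c)))), NF(t₂) = s(cons(s(e), cons(cons(c, e), s(c))))

Reduce t₁ = m(e, m(cons(cons(s(e), c), s(e)), c, cons(cons(c, e), cons(e, c))), cons(cons(k(cons(s(e), e), s(s(e))), cons(cons(c, e), s(c))), s(e))):
1. m(e, m(cons(cons(s(e), c), s(e)), c, cons(cons(c, e), cons(e, c))), cons(cons(k(cons(s(e), e), s(s(e))), cons(cons(c, e), s(c))), s(e)))  →  m(e, cons(s(e), c), cons(cons(k(cons(s(e), e), s(s(e))), cons(cons(c, e), s(c))), s(e)))   [R4 at 2]
2. m(e, cons(s(e), c), cons(cons(k(cons(s(e), e), s(s(e))), cons(cons(c, e), s(c))), s(e)))  →  s(cons(k(cons(s(e), e), s(s(e))), cons(cons(c, e), s(c))))   [R7 at ε]
3. s(cons(k(cons(s(e), e), s(s(e))), cons(cons(c, e), s(c))))  →  s(cons(s(e), cons(cons(c, e), s(c))))   [R6 at 1.1]

Reduce t₂ = s(cons(s(k(cons(e, s(c)), c)), cons(cons(c, e), k(m(cons(s(c), e), c, cons(cons(c, e), s(c))), s(cons(c, e)))))):
1. s(cons(s(k(cons(e, s(c)), c)), cons(cons(c, e), k(m(cons(s(c), e), c, cons(cons(c, e), s(c))), s(cons(c, e))))))  →  s(cons(s(e), cons(cons(c, e), k(m(cons(s(c), e), c, cons(cons(c, e), s(c))), s(cons(c, e))))))   [R6 at 1.1.1]
2. s(cons(s(e), cons(cons(c, e), k(m(cons(s(c), e), c, cons(cons(c, e), s(c))), s(cons(c, e))))))  →  s(cons(s(e), cons(cons(c, e), k(s(c), s(cons(c, e))))))   [R4 at 1.2.2.1]
3. s(cons(s(e), cons(cons(c, e), k(s(c), s(cons(c, e))))))  →  s(cons(s(e), cons(cons(c, e), s(c))))   [R3 at 1.2.2]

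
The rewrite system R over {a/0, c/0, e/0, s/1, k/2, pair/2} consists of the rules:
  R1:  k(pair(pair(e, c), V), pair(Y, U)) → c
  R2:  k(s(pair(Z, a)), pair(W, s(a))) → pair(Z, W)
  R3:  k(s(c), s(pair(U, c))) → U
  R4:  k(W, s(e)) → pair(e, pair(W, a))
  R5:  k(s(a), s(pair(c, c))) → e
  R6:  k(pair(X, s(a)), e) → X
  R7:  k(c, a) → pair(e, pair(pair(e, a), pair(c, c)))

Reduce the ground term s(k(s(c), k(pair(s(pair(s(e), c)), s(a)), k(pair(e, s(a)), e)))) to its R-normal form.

1. s(k(s(c), k(pair(s(pair(s(e), c)), s(a)), k(pair(e, s(a)), e))))  →  s(k(s(c), k(pair(s(pair(s(e), c)), s(a)), e)))   [R6 at 1.2.2]
2. s(k(s(c), k(pair(s(pair(s(e), c)), s(a)), e)))  →  s(k(s(c), s(pair(s(e), c))))   [R6 at 1.2]
3. s(k(s(c), s(pair(s(e), c))))  →  s(s(e))   [R3 at 1]

s(s(e))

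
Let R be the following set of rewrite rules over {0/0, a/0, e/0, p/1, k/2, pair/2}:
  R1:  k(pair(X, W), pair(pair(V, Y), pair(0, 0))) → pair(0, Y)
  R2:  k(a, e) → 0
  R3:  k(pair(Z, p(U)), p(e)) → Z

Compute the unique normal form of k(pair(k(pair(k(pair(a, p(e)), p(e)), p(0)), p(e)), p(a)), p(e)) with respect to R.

1. k(pair(k(pair(k(pair(a, p(e)), p(e)), p(0)), p(e)), p(a)), p(e))  →  k(pair(k(pair(a, p(e)), p(e)), p(0)), p(e))   [R3 at ε]
2. k(pair(k(pair(a, p(e)), p(e)), p(0)), p(e))  →  k(pair(a, p(e)), p(e))   [R3 at ε]
3. k(pair(a, p(e)), p(e))  →  a   [R3 at ε]

a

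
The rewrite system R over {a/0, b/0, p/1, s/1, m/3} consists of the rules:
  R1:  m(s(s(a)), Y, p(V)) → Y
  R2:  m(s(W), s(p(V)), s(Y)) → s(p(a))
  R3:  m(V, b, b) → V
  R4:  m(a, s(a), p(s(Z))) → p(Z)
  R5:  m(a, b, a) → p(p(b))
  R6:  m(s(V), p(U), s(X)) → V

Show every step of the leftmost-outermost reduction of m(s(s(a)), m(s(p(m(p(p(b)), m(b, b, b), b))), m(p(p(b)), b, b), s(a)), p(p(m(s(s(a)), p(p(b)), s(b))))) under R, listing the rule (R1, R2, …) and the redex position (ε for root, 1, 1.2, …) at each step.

1. m(s(s(a)), m(s(p(m(p(p(b)), m(b, b, b), b))), m(p(p(b)), b, b), s(a)), p(p(m(s(s(a)), p(p(b)), s(b)))))  →  m(s(p(m(p(p(b)), m(b, b, b), b))), m(p(p(b)), b, b), s(a))   [R1 at ε]
2. m(s(p(m(p(p(b)), m(b, b, b), b))), m(p(p(b)), b, b), s(a))  →  m(s(p(m(p(p(b)), b, b))), m(p(p(b)), b, b), s(a))   [R3 at 1.1.1.2]
3. m(s(p(m(p(p(b)), b, b))), m(p(p(b)), b, b), s(a))  →  m(s(p(p(p(b)))), m(p(p(b)), b, b), s(a))   [R3 at 1.1.1]
4. m(s(p(p(p(b)))), m(p(p(b)), b, b), s(a))  →  m(s(p(p(p(b)))), p(p(b)), s(a))   [R3 at 2]
5. m(s(p(p(p(b)))), p(p(b)), s(a))  →  p(p(p(b)))   [R6 at ε]

p(p(p(b)))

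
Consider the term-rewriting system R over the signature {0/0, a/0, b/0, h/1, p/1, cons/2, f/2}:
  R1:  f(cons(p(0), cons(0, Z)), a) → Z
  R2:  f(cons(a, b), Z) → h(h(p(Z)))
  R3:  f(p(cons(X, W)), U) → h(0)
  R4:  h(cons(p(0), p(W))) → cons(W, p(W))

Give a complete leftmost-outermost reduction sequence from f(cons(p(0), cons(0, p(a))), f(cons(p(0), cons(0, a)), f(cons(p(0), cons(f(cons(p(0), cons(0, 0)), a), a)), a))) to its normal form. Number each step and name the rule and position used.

p(a)

1. f(cons(p(0), cons(0, p(a))), f(cons(p(0), cons(0, a)), f(cons(p(0), cons(f(cons(p(0), cons(0, 0)), a), a)), a)))  →  f(cons(p(0), cons(0, p(a))), f(cons(p(0), cons(0, a)), f(cons(p(0), cons(0, a)), a)))   [R1 at 2.2.1.2.1]
2. f(cons(p(0), cons(0, p(a))), f(cons(p(0), cons(0, a)), f(cons(p(0), cons(0, a)), a)))  →  f(cons(p(0), cons(0, p(a))), f(cons(p(0), cons(0, a)), a))   [R1 at 2.2]
3. f(cons(p(0), cons(0, p(a))), f(cons(p(0), cons(0, a)), a))  →  f(cons(p(0), cons(0, p(a))), a)   [R1 at 2]
4. f(cons(p(0), cons(0, p(a))), a)  →  p(a)   [R1 at ε]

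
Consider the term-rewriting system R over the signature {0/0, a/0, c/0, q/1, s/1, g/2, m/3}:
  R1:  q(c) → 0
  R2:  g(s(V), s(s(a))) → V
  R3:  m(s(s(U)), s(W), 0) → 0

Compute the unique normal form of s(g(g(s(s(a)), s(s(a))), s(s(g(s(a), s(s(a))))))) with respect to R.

1. s(g(g(s(s(a)), s(s(a))), s(s(g(s(a), s(s(a)))))))  →  s(g(s(a), s(s(g(s(a), s(s(a)))))))   [R2 at 1.1]
2. s(g(s(a), s(s(g(s(a), s(s(a)))))))  →  s(g(s(a), s(s(a))))   [R2 at 1.2.1.1]
3. s(g(s(a), s(s(a))))  →  s(a)   [R2 at 1]

s(a)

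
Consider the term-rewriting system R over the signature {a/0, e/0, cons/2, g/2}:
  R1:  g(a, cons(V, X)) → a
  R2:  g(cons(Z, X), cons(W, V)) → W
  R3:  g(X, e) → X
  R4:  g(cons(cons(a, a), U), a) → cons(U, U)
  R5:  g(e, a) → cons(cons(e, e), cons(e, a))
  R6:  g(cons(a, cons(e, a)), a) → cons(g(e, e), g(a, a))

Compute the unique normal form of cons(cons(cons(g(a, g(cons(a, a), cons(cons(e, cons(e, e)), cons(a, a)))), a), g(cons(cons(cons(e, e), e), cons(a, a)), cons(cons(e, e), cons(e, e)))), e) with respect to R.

cons(cons(cons(a, a), cons(e, e)), e)

1. cons(cons(cons(g(a, g(cons(a, a), cons(cons(e, cons(e, e)), cons(a, a)))), a), g(cons(cons(cons(e, e), e), cons(a, a)), cons(cons(e, e), cons(e, e)))), e)  →  cons(cons(cons(g(a, cons(e, cons(e, e))), a), g(cons(cons(cons(e, e), e), cons(a, a)), cons(cons(e, e), cons(e, e)))), e)   [R2 at 1.1.1.2]
2. cons(cons(cons(g(a, cons(e, cons(e, e))), a), g(cons(cons(cons(e, e), e), cons(a, a)), cons(cons(e, e), cons(e, e)))), e)  →  cons(cons(cons(a, a), g(cons(cons(cons(e, e), e), cons(a, a)), cons(cons(e, e), cons(e, e)))), e)   [R1 at 1.1.1]
3. cons(cons(cons(a, a), g(cons(cons(cons(e, e), e), cons(a, a)), cons(cons(e, e), cons(e, e)))), e)  →  cons(cons(cons(a, a), cons(e, e)), e)   [R2 at 1.2]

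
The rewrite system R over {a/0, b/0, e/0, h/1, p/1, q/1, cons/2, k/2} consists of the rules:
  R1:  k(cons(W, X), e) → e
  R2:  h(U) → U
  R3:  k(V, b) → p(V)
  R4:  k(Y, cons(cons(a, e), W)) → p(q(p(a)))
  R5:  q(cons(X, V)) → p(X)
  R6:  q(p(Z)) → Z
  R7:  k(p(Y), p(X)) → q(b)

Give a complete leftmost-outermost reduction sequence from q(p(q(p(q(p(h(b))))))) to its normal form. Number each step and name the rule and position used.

b

1. q(p(q(p(q(p(h(b)))))))  →  q(p(q(p(h(b)))))   [R6 at ε]
2. q(p(q(p(h(b)))))  →  q(p(h(b)))   [R6 at ε]
3. q(p(h(b)))  →  h(b)   [R6 at ε]
4. h(b)  →  b   [R2 at ε]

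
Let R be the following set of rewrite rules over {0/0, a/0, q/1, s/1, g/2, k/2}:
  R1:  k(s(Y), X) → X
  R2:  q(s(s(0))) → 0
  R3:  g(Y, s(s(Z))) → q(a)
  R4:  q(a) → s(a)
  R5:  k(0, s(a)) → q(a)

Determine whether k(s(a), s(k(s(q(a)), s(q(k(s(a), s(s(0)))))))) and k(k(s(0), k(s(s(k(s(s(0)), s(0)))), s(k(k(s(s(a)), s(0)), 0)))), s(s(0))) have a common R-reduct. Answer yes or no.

Reduce t₁ = k(s(a), s(k(s(q(a)), s(q(k(s(a), s(s(0)))))))):
1. k(s(a), s(k(s(q(a)), s(q(k(s(a), s(s(0))))))))  →  s(k(s(q(a)), s(q(k(s(a), s(s(0)))))))   [R1 at ε]
2. s(k(s(q(a)), s(q(k(s(a), s(s(0)))))))  →  s(s(q(k(s(a), s(s(0))))))   [R1 at 1]
3. s(s(q(k(s(a), s(s(0))))))  →  s(s(q(s(s(0)))))   [R1 at 1.1.1]
4. s(s(q(s(s(0)))))  →  s(s(0))   [R2 at 1.1]

Reduce t₂ = k(k(s(0), k(s(s(k(s(s(0)), s(0)))), s(k(k(s(s(a)), s(0)), 0)))), s(s(0))):
1. k(k(s(0), k(s(s(k(s(s(0)), s(0)))), s(k(k(s(s(a)), s(0)), 0)))), s(s(0)))  →  k(k(s(s(k(s(s(0)), s(0)))), s(k(k(s(s(a)), s(0)), 0))), s(s(0)))   [R1 at 1]
2. k(k(s(s(k(s(s(0)), s(0)))), s(k(k(s(s(a)), s(0)), 0))), s(s(0)))  →  k(s(k(k(s(s(a)), s(0)), 0)), s(s(0)))   [R1 at 1]
3. k(s(k(k(s(s(a)), s(0)), 0)), s(s(0)))  →  s(s(0))   [R1 at ε]

yes — NF(t₁) = s(s(0)), NF(t₂) = s(s(0))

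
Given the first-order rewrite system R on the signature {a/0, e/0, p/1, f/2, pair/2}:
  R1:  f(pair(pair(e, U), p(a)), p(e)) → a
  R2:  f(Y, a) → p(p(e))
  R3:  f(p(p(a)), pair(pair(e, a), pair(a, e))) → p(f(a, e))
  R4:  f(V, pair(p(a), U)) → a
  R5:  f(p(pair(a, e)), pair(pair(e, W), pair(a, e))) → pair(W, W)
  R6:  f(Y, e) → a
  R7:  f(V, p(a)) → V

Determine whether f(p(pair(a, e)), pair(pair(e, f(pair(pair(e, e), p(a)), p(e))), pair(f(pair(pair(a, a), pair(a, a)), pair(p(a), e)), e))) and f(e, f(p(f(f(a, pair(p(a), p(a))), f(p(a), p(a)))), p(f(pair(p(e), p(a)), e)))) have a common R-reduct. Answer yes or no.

Reduce t₁ = f(p(pair(a, e)), pair(pair(e, f(pair(pair(e, e), p(a)), p(e))), pair(f(pair(pair(a, a), pair(a, a)), pair(p(a), e)), e))):
1. f(p(pair(a, e)), pair(pair(e, f(pair(pair(e, e), p(a)), p(e))), pair(f(pair(pair(a, a), pair(a, a)), pair(p(a), e)), e)))  →  f(p(pair(a, e)), pair(pair(e, a), pair(f(pair(pair(a, a), pair(a, a)), pair(p(a), e)), e)))   [R1 at 2.1.2]
2. f(p(pair(a, e)), pair(pair(e, a), pair(f(pair(pair(a, a), pair(a, a)), pair(p(a), e)), e)))  →  f(p(pair(a, e)), pair(pair(e, a), pair(a, e)))   [R4 at 2.2.1]
3. f(p(pair(a, e)), pair(pair(e, a), pair(a, e)))  →  pair(a, a)   [R5 at ε]

Reduce t₂ = f(e, f(p(f(f(a, pair(p(a), p(a))), f(p(a), p(a)))), p(f(pair(p(e), p(a)), e)))):
1. f(e, f(p(f(f(a, pair(p(a), p(a))), f(p(a), p(a)))), p(f(pair(p(e), p(a)), e))))  →  f(e, f(p(f(a, f(p(a), p(a)))), p(f(pair(p(e), p(a)), e))))   [R4 at 2.1.1.1]
2. f(e, f(p(f(a, f(p(a), p(a)))), p(f(pair(p(e), p(a)), e))))  →  f(e, f(p(f(a, p(a))), p(f(pair(p(e), p(a)), e))))   [R7 at 2.1.1.2]
3. f(e, f(p(f(a, p(a))), p(f(pair(p(e), p(a)), e))))  →  f(e, f(p(a), p(f(pair(p(e), p(a)), e))))   [R7 at 2.1.1]
4. f(e, f(p(a), p(f(pair(p(e), p(a)), e))))  →  f(e, f(p(a), p(a)))   [R6 at 2.2.1]
5. f(e, f(p(a), p(a)))  →  f(e, p(a))   [R7 at 2]
6. f(e, p(a))  →  e   [R7 at ε]

no — NF(t₁) = pair(a, a), NF(t₂) = e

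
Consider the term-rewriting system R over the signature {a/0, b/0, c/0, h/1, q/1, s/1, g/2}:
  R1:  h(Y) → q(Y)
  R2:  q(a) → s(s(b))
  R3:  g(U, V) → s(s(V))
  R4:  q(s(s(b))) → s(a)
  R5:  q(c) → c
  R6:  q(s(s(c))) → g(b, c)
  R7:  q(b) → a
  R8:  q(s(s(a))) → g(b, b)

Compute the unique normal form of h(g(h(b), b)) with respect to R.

s(a)

1. h(g(h(b), b))  →  q(g(h(b), b))   [R1 at ε]
2. q(g(h(b), b))  →  q(s(s(b)))   [R3 at 1]
3. q(s(s(b)))  →  s(a)   [R4 at ε]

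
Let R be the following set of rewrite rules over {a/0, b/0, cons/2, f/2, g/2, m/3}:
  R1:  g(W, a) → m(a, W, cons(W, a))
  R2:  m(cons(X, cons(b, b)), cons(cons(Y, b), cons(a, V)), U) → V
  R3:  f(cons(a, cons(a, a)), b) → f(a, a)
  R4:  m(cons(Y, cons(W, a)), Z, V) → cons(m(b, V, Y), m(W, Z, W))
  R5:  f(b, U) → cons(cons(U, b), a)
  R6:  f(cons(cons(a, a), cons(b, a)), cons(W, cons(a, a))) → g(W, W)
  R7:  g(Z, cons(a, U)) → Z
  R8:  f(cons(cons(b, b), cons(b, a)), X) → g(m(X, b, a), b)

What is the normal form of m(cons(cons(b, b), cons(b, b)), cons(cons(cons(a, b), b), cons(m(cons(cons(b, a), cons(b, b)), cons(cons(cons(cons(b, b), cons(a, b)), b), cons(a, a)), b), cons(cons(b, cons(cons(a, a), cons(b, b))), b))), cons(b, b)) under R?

cons(cons(b, cons(cons(a, a), cons(b, b))), b)

1. m(cons(cons(b, b), cons(b, b)), cons(cons(cons(a, b), b), cons(m(cons(cons(b, a), cons(b, b)), cons(cons(cons(cons(b, b), cons(a, b)), b), cons(a, a)), b), cons(cons(b, cons(cons(a, a), cons(b, b))), b))), cons(b, b))  →  m(cons(cons(b, b), cons(b, b)), cons(cons(cons(a, b), b), cons(a, cons(cons(b, cons(cons(a, a), cons(b, b))), b))), cons(b, b))   [R2 at 2.2.1]
2. m(cons(cons(b, b), cons(b, b)), cons(cons(cons(a, b), b), cons(a, cons(cons(b, cons(cons(a, a), cons(b, b))), b))), cons(b, b))  →  cons(cons(b, cons(cons(a, a), cons(b, b))), b)   [R2 at ε]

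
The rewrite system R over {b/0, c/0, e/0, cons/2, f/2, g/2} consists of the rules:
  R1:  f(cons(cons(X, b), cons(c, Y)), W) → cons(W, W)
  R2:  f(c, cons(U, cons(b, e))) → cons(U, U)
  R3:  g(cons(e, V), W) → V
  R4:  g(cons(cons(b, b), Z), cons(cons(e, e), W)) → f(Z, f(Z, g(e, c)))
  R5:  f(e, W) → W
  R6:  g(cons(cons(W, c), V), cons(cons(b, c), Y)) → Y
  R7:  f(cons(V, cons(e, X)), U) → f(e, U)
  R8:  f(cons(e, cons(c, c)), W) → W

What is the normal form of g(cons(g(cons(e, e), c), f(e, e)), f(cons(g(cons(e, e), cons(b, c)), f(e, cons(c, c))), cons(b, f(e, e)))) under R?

e

1. g(cons(g(cons(e, e), c), f(e, e)), f(cons(g(cons(e, e), cons(b, c)), f(e, cons(c, c))), cons(b, f(e, e))))  →  g(cons(e, f(e, e)), f(cons(g(cons(e, e), cons(b, c)), f(e, cons(c, c))), cons(b, f(e, e))))   [R3 at 1.1]
2. g(cons(e, f(e, e)), f(cons(g(cons(e, e), cons(b, c)), f(e, cons(c, c))), cons(b, f(e, e))))  →  f(e, e)   [R3 at ε]
3. f(e, e)  →  e   [R5 at ε]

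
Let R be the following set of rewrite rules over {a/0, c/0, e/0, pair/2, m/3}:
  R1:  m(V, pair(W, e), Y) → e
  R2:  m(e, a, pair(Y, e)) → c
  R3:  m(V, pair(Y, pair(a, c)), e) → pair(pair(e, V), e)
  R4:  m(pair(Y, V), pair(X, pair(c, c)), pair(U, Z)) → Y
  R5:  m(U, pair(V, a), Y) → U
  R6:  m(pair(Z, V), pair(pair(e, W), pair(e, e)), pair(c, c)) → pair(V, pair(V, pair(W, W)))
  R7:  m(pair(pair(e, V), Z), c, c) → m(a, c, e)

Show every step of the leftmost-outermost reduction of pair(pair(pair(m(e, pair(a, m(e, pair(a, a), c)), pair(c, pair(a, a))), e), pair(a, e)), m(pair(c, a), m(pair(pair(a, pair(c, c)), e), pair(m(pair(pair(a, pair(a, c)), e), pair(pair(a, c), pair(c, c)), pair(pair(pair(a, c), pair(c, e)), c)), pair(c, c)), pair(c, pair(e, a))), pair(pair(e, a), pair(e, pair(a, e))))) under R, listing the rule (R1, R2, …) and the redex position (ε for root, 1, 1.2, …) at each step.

pair(pair(pair(e, e), pair(a, e)), c)

1. pair(pair(pair(m(e, pair(a, m(e, pair(a, a), c)), pair(c, pair(a, a))), e), pair(a, e)), m(pair(c, a), m(pair(pair(a, pair(c, c)), e), pair(m(pair(pair(a, pair(a, c)), e), pair(pair(a, c), pair(c, c)), pair(pair(pair(a, c), pair(c, e)), c)), pair(c, c)), pair(c, pair(e, a))), pair(pair(e, a), pair(e, pair(a, e)))))  →  pair(pair(pair(m(e, pair(a, e), pair(c, pair(a, a))), e), pair(a, e)), m(pair(c, a), m(pair(pair(a, pair(c, c)), e), pair(m(pair(pair(a, pair(a, c)), e), pair(pair(a, c), pair(c, c)), pair(pair(pair(a, c), pair(c, e)), c)), pair(c, c)), pair(c, pair(e, a))), pair(pair(e, a), pair(e, pair(a, e)))))   [R5 at 1.1.1.2.2]
2. pair(pair(pair(m(e, pair(a, e), pair(c, pair(a, a))), e), pair(a, e)), m(pair(c, a), m(pair(pair(a, pair(c, c)), e), pair(m(pair(pair(a, pair(a, c)), e), pair(pair(a, c), pair(c, c)), pair(pair(pair(a, c), pair(c, e)), c)), pair(c, c)), pair(c, pair(e, a))), pair(pair(e, a), pair(e, pair(a, e)))))  →  pair(pair(pair(e, e), pair(a, e)), m(pair(c, a), m(pair(pair(a, pair(c, c)), e), pair(m(pair(pair(a, pair(a, c)), e), pair(pair(a, c), pair(c, c)), pair(pair(pair(a, c), pair(c, e)), c)), pair(c, c)), pair(c, pair(e, a))), pair(pair(e, a), pair(e, pair(a, e)))))   [R1 at 1.1.1]
3. pair(pair(pair(e, e), pair(a, e)), m(pair(c, a), m(pair(pair(a, pair(c, c)), e), pair(m(pair(pair(a, pair(a, c)), e), pair(pair(a, c), pair(c, c)), pair(pair(pair(a, c), pair(c, e)), c)), pair(c, c)), pair(c, pair(e, a))), pair(pair(e, a), pair(e, pair(a, e)))))  →  pair(pair(pair(e, e), pair(a, e)), m(pair(c, a), pair(a, pair(c, c)), pair(pair(e, a), pair(e, pair(a, e)))))   [R4 at 2.2]
4. pair(pair(pair(e, e), pair(a, e)), m(pair(c, a), pair(a, pair(c, c)), pair(pair(e, a), pair(e, pair(a, e)))))  →  pair(pair(pair(e, e), pair(a, e)), c)   [R4 at 2]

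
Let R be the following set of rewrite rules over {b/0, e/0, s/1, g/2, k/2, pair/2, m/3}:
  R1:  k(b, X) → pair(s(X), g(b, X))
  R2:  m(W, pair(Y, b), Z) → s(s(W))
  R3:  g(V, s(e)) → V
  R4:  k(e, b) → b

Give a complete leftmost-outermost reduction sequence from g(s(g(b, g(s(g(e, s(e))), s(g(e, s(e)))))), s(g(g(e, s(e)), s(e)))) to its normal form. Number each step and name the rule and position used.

1. g(s(g(b, g(s(g(e, s(e))), s(g(e, s(e)))))), s(g(g(e, s(e)), s(e))))  →  g(s(g(b, g(s(e), s(g(e, s(e)))))), s(g(g(e, s(e)), s(e))))   [R3 at 1.1.2.1.1]
2. g(s(g(b, g(s(e), s(g(e, s(e)))))), s(g(g(e, s(e)), s(e))))  →  g(s(g(b, g(s(e), s(e)))), s(g(g(e, s(e)), s(e))))   [R3 at 1.1.2.2.1]
3. g(s(g(b, g(s(e), s(e)))), s(g(g(e, s(e)), s(e))))  →  g(s(g(b, s(e))), s(g(g(e, s(e)), s(e))))   [R3 at 1.1.2]
4. g(s(g(b, s(e))), s(g(g(e, s(e)), s(e))))  →  g(s(b), s(g(g(e, s(e)), s(e))))   [R3 at 1.1]
5. g(s(b), s(g(g(e, s(e)), s(e))))  →  g(s(b), s(g(e, s(e))))   [R3 at 2.1]
6. g(s(b), s(g(e, s(e))))  →  g(s(b), s(e))   [R3 at 2.1]
7. g(s(b), s(e))  →  s(b)   [R3 at ε]

s(b)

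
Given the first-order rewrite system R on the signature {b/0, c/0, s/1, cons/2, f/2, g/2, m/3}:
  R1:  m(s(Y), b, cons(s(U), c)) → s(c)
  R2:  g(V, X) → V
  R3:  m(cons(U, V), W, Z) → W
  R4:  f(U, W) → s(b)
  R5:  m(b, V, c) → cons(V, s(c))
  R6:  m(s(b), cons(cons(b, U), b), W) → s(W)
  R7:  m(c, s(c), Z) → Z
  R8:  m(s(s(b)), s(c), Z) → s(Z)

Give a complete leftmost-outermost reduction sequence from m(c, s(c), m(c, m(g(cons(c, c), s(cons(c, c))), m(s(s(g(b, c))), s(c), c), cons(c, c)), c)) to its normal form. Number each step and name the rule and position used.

c

1. m(c, s(c), m(c, m(g(cons(c, c), s(cons(c, c))), m(s(s(g(b, c))), s(c), c), cons(c, c)), c))  →  m(c, m(g(cons(c, c), s(cons(c, c))), m(s(s(g(b, c))), s(c), c), cons(c, c)), c)   [R7 at ε]
2. m(c, m(g(cons(c, c), s(cons(c, c))), m(s(s(g(b, c))), s(c), c), cons(c, c)), c)  →  m(c, m(cons(c, c), m(s(s(g(b, c))), s(c), c), cons(c, c)), c)   [R2 at 2.1]
3. m(c, m(cons(c, c), m(s(s(g(b, c))), s(c), c), cons(c, c)), c)  →  m(c, m(s(s(g(b, c))), s(c), c), c)   [R3 at 2]
4. m(c, m(s(s(g(b, c))), s(c), c), c)  →  m(c, m(s(s(b)), s(c), c), c)   [R2 at 2.1.1.1]
5. m(c, m(s(s(b)), s(c), c), c)  →  m(c, s(c), c)   [R8 at 2]
6. m(c, s(c), c)  →  c   [R7 at ε]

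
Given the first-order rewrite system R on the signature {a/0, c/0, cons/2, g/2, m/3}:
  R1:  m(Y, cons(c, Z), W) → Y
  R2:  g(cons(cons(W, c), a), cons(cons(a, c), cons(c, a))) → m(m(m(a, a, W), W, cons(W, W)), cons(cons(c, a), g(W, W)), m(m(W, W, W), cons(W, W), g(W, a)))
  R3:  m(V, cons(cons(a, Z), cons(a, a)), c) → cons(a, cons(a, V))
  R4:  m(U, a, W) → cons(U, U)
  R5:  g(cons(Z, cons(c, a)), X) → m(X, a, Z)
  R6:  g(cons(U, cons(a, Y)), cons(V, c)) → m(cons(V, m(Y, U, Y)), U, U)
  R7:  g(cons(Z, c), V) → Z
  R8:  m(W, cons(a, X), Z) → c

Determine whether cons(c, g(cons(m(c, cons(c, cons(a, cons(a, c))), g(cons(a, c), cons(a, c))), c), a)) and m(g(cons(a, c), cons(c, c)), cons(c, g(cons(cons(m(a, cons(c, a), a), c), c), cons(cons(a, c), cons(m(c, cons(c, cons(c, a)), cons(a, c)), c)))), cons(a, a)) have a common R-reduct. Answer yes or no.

no — NF(t₁) = cons(c, c), NF(t₂) = a

Reduce t₁ = cons(c, g(cons(m(c, cons(c, cons(a, cons(a, c))), g(cons(a, c), cons(a, c))), c), a)):
1. cons(c, g(cons(m(c, cons(c, cons(a, cons(a, c))), g(cons(a, c), cons(a, c))), c), a))  →  cons(c, m(c, cons(c, cons(a, cons(a, c))), g(cons(a, c), cons(a, c))))   [R7 at 2]
2. cons(c, m(c, cons(c, cons(a, cons(a, c))), g(cons(a, c), cons(a, c))))  →  cons(c, c)   [R1 at 2]

Reduce t₂ = m(g(cons(a, c), cons(c, c)), cons(c, g(cons(cons(m(a, cons(c, a), a), c), c), cons(cons(a, c), cons(m(c, cons(c, cons(c, a)), cons(a, c)), c)))), cons(a, a)):
1. m(g(cons(a, c), cons(c, c)), cons(c, g(cons(cons(m(a, cons(c, a), a), c), c), cons(cons(a, c), cons(m(c, cons(c, cons(c, a)), cons(a, c)), c)))), cons(a, a))  →  g(cons(a, c), cons(c, c))   [R1 at ε]
2. g(cons(a, c), cons(c, c))  →  a   [R7 at ε]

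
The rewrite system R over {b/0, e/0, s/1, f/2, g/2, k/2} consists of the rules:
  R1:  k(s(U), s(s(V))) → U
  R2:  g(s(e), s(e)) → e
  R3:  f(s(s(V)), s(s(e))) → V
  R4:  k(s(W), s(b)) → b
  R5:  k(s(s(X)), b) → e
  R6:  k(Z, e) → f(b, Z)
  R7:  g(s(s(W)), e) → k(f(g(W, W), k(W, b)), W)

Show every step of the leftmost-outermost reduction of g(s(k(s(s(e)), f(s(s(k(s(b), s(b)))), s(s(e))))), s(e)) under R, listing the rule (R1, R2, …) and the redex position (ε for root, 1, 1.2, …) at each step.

e

1. g(s(k(s(s(e)), f(s(s(k(s(b), s(b)))), s(s(e))))), s(e))  →  g(s(k(s(s(e)), k(s(b), s(b)))), s(e))   [R3 at 1.1.2]
2. g(s(k(s(s(e)), k(s(b), s(b)))), s(e))  →  g(s(k(s(s(e)), b)), s(e))   [R4 at 1.1.2]
3. g(s(k(s(s(e)), b)), s(e))  →  g(s(e), s(e))   [R5 at 1.1]
4. g(s(e), s(e))  →  e   [R2 at ε]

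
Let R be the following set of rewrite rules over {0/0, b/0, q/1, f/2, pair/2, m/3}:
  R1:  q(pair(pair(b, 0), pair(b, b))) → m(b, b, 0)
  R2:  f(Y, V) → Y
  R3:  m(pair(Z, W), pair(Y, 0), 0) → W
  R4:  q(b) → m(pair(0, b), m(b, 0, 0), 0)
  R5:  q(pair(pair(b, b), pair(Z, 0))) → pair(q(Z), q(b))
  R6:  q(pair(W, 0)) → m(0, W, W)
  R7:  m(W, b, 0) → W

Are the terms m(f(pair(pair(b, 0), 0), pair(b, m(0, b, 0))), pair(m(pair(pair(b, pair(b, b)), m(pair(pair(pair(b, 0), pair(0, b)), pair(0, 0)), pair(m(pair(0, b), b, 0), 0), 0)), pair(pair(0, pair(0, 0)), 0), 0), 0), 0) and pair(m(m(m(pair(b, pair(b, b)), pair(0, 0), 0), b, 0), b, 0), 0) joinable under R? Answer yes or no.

no — NF(t₁) = 0, NF(t₂) = pair(pair(b, b), 0)

Reduce t₁ = m(f(pair(pair(b, 0), 0), pair(b, m(0, b, 0))), pair(m(pair(pair(b, pair(b, b)), m(pair(pair(pair(b, 0), pair(0, b)), pair(0, 0)), pair(m(pair(0, b), b, 0), 0), 0)), pair(pair(0, pair(0, 0)), 0), 0), 0), 0):
1. m(f(pair(pair(b, 0), 0), pair(b, m(0, b, 0))), pair(m(pair(pair(b, pair(b, b)), m(pair(pair(pair(b, 0), pair(0, b)), pair(0, 0)), pair(m(pair(0, b), b, 0), 0), 0)), pair(pair(0, pair(0, 0)), 0), 0), 0), 0)  →  m(pair(pair(b, 0), 0), pair(m(pair(pair(b, pair(b, b)), m(pair(pair(pair(b, 0), pair(0, b)), pair(0, 0)), pair(m(pair(0, b), b, 0), 0), 0)), pair(pair(0, pair(0, 0)), 0), 0), 0), 0)   [R2 at 1]
2. m(pair(pair(b, 0), 0), pair(m(pair(pair(b, pair(b, b)), m(pair(pair(pair(b, 0), pair(0, b)), pair(0, 0)), pair(m(pair(0, b), b, 0), 0), 0)), pair(pair(0, pair(0, 0)), 0), 0), 0), 0)  →  0   [R3 at ε]

Reduce t₂ = pair(m(m(m(pair(b, pair(b, b)), pair(0, 0), 0), b, 0), b, 0), 0):
1. pair(m(m(m(pair(b, pair(b, b)), pair(0, 0), 0), b, 0), b, 0), 0)  →  pair(m(m(pair(b, pair(b, b)), pair(0, 0), 0), b, 0), 0)   [R7 at 1]
2. pair(m(m(pair(b, pair(b, b)), pair(0, 0), 0), b, 0), 0)  →  pair(m(pair(b, pair(b, b)), pair(0, 0), 0), 0)   [R7 at 1]
3. pair(m(pair(b, pair(b, b)), pair(0, 0), 0), 0)  →  pair(pair(b, b), 0)   [R3 at 1]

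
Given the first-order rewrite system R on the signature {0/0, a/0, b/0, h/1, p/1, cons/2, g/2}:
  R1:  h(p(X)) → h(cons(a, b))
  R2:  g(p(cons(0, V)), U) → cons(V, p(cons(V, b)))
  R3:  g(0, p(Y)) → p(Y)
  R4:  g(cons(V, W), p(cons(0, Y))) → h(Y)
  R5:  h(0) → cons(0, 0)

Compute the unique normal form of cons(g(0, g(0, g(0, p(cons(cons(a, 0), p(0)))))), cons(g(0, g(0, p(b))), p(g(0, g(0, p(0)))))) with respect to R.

cons(p(cons(cons(a, 0), p(0))), cons(p(b), p(p(0))))

1. cons(g(0, g(0, g(0, p(cons(cons(a, 0), p(0)))))), cons(g(0, g(0, p(b))), p(g(0, g(0, p(0))))))  →  cons(g(0, g(0, p(cons(cons(a, 0), p(0))))), cons(g(0, g(0, p(b))), p(g(0, g(0, p(0))))))   [R3 at 1.2.2]
2. cons(g(0, g(0, p(cons(cons(a, 0), p(0))))), cons(g(0, g(0, p(b))), p(g(0, g(0, p(0))))))  →  cons(g(0, p(cons(cons(a, 0), p(0)))), cons(g(0, g(0, p(b))), p(g(0, g(0, p(0))))))   [R3 at 1.2]
3. cons(g(0, p(cons(cons(a, 0), p(0)))), cons(g(0, g(0, p(b))), p(g(0, g(0, p(0))))))  →  cons(p(cons(cons(a, 0), p(0))), cons(g(0, g(0, p(b))), p(g(0, g(0, p(0))))))   [R3 at 1]
4. cons(p(cons(cons(a, 0), p(0))), cons(g(0, g(0, p(b))), p(g(0, g(0, p(0))))))  →  cons(p(cons(cons(a, 0), p(0))), cons(g(0, p(b)), p(g(0, g(0, p(0))))))   [R3 at 2.1.2]
5. cons(p(cons(cons(a, 0), p(0))), cons(g(0, p(b)), p(g(0, g(0, p(0))))))  →  cons(p(cons(cons(a, 0), p(0))), cons(p(b), p(g(0, g(0, p(0))))))   [R3 at 2.1]
6. cons(p(cons(cons(a, 0), p(0))), cons(p(b), p(g(0, g(0, p(0))))))  →  cons(p(cons(cons(a, 0), p(0))), cons(p(b), p(g(0, p(0)))))   [R3 at 2.2.1.2]
7. cons(p(cons(cons(a, 0), p(0))), cons(p(b), p(g(0, p(0)))))  →  cons(p(cons(cons(a, 0), p(0))), cons(p(b), p(p(0))))   [R3 at 2.2.1]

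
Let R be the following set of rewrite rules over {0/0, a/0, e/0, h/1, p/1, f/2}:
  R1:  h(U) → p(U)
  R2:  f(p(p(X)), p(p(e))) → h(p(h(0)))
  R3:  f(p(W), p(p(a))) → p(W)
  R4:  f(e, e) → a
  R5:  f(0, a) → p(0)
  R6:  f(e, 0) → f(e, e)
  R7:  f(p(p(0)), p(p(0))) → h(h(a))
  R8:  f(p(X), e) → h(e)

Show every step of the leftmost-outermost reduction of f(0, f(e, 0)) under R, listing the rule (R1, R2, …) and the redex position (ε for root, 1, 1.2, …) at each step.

p(0)

1. f(0, f(e, 0))  →  f(0, f(e, e))   [R6 at 2]
2. f(0, f(e, e))  →  f(0, a)   [R4 at 2]
3. f(0, a)  →  p(0)   [R5 at ε]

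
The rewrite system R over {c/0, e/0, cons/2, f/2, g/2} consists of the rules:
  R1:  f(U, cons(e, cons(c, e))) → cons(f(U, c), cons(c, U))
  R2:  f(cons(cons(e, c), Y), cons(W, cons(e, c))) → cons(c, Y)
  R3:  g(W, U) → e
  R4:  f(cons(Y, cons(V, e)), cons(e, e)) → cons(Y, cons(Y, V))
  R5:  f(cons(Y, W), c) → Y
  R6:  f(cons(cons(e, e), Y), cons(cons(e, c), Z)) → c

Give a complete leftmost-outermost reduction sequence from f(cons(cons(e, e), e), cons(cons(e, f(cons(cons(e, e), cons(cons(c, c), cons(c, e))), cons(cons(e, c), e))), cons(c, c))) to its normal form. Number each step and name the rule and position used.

c

1. f(cons(cons(e, e), e), cons(cons(e, f(cons(cons(e, e), cons(cons(c, c), cons(c, e))), cons(cons(e, c), e))), cons(c, c)))  →  f(cons(cons(e, e), e), cons(cons(e, c), cons(c, c)))   [R6 at 2.1.2]
2. f(cons(cons(e, e), e), cons(cons(e, c), cons(c, c)))  →  c   [R6 at ε]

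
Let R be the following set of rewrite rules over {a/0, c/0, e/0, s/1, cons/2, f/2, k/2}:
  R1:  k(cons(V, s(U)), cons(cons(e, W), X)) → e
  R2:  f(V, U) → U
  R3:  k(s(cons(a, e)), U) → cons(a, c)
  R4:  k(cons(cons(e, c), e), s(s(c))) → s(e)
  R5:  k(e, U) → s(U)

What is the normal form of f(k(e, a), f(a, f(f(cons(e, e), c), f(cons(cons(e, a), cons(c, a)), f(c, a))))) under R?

1. f(k(e, a), f(a, f(f(cons(e, e), c), f(cons(cons(e, a), cons(c, a)), f(c, a)))))  →  f(a, f(f(cons(e, e), c), f(cons(cons(e, a), cons(c, a)), f(c, a))))   [R2 at ε]
2. f(a, f(f(cons(e, e), c), f(cons(cons(e, a), cons(c, a)), f(c, a))))  →  f(f(cons(e, e), c), f(cons(cons(e, a), cons(c, a)), f(c, a)))   [R2 at ε]
3. f(f(cons(e, e), c), f(cons(cons(e, a), cons(c, a)), f(c, a)))  →  f(cons(cons(e, a), cons(c, a)), f(c, a))   [R2 at ε]
4. f(cons(cons(e, a), cons(c, a)), f(c, a))  →  f(c, a)   [R2 at ε]
5. f(c, a)  →  a   [R2 at ε]

a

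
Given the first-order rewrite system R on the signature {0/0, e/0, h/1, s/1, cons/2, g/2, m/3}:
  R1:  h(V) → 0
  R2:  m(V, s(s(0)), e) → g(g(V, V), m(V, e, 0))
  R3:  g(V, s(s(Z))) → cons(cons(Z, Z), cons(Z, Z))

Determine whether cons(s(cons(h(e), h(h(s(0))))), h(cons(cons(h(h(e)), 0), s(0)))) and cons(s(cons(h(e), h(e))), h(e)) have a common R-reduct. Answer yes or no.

yes — NF(t₁) = cons(s(cons(0, 0)), 0), NF(t₂) = cons(s(cons(0, 0)), 0)

Reduce t₁ = cons(s(cons(h(e), h(h(s(0))))), h(cons(cons(h(h(e)), 0), s(0)))):
1. cons(s(cons(h(e), h(h(s(0))))), h(cons(cons(h(h(e)), 0), s(0))))  →  cons(s(cons(0, h(h(s(0))))), h(cons(cons(h(h(e)), 0), s(0))))   [R1 at 1.1.1]
2. cons(s(cons(0, h(h(s(0))))), h(cons(cons(h(h(e)), 0), s(0))))  →  cons(s(cons(0, 0)), h(cons(cons(h(h(e)), 0), s(0))))   [R1 at 1.1.2]
3. cons(s(cons(0, 0)), h(cons(cons(h(h(e)), 0), s(0))))  →  cons(s(cons(0, 0)), 0)   [R1 at 2]

Reduce t₂ = cons(s(cons(h(e), h(e))), h(e)):
1. cons(s(cons(h(e), h(e))), h(e))  →  cons(s(cons(0, h(e))), h(e))   [R1 at 1.1.1]
2. cons(s(cons(0, h(e))), h(e))  →  cons(s(cons(0, 0)), h(e))   [R1 at 1.1.2]
3. cons(s(cons(0, 0)), h(e))  →  cons(s(cons(0, 0)), 0)   [R1 at 2]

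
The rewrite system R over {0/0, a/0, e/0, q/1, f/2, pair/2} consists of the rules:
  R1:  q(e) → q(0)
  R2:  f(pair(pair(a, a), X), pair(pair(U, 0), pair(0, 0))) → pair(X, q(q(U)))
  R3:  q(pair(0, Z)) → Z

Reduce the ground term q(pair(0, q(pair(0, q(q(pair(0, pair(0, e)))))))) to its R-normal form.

e

1. q(pair(0, q(pair(0, q(q(pair(0, pair(0, e))))))))  →  q(pair(0, q(q(pair(0, pair(0, e))))))   [R3 at ε]
2. q(pair(0, q(q(pair(0, pair(0, e))))))  →  q(q(pair(0, pair(0, e))))   [R3 at ε]
3. q(q(pair(0, pair(0, e))))  →  q(pair(0, e))   [R3 at 1]
4. q(pair(0, e))  →  e   [R3 at ε]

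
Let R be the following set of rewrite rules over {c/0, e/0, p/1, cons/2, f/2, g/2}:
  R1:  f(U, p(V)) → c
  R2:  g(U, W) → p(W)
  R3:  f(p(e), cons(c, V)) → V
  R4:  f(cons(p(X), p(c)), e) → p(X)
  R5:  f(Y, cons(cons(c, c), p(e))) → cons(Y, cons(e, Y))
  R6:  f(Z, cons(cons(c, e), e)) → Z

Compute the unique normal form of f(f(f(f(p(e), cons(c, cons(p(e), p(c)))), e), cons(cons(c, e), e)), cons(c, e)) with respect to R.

1. f(f(f(f(p(e), cons(c, cons(p(e), p(c)))), e), cons(cons(c, e), e)), cons(c, e))  →  f(f(f(p(e), cons(c, cons(p(e), p(c)))), e), cons(c, e))   [R6 at 1]
2. f(f(f(p(e), cons(c, cons(p(e), p(c)))), e), cons(c, e))  →  f(f(cons(p(e), p(c)), e), cons(c, e))   [R3 at 1.1]
3. f(f(cons(p(e), p(c)), e), cons(c, e))  →  f(p(e), cons(c, e))   [R4 at 1]
4. f(p(e), cons(c, e))  →  e   [R3 at ε]

e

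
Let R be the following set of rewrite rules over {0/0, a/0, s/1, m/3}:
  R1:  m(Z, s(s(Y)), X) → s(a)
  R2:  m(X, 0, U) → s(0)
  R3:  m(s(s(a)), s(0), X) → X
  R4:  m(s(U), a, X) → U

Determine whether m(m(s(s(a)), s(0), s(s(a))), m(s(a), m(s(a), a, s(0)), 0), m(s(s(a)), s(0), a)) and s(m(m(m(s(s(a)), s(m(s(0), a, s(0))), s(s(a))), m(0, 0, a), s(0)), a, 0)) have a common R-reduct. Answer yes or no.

Reduce t₁ = m(m(s(s(a)), s(0), s(s(a))), m(s(a), m(s(a), a, s(0)), 0), m(s(s(a)), s(0), a)):
1. m(m(s(s(a)), s(0), s(s(a))), m(s(a), m(s(a), a, s(0)), 0), m(s(s(a)), s(0), a))  →  m(s(s(a)), m(s(a), m(s(a), a, s(0)), 0), m(s(s(a)), s(0), a))   [R3 at 1]
2. m(s(s(a)), m(s(a), m(s(a), a, s(0)), 0), m(s(s(a)), s(0), a))  →  m(s(s(a)), m(s(a), a, 0), m(s(s(a)), s(0), a))   [R4 at 2.2]
3. m(s(s(a)), m(s(a), a, 0), m(s(s(a)), s(0), a))  →  m(s(s(a)), a, m(s(s(a)), s(0), a))   [R4 at 2]
4. m(s(s(a)), a, m(s(s(a)), s(0), a))  →  s(a)   [R4 at ε]

Reduce t₂ = s(m(m(m(s(s(a)), s(m(s(0), a, s(0))), s(s(a))), m(0, 0, a), s(0)), a, 0)):
1. s(m(m(m(s(s(a)), s(m(s(0), a, s(0))), s(s(a))), m(0, 0, a), s(0)), a, 0))  →  s(m(m(m(s(s(a)), s(0), s(s(a))), m(0, 0, a), s(0)), a, 0))   [R4 at 1.1.1.2.1]
2. s(m(m(m(s(s(a)), s(0), s(s(a))), m(0, 0, a), s(0)), a, 0))  →  s(m(m(s(s(a)), m(0, 0, a), s(0)), a, 0))   [R3 at 1.1.1]
3. s(m(m(s(s(a)), m(0, 0, a), s(0)), a, 0))  →  s(m(m(s(s(a)), s(0), s(0)), a, 0))   [R2 at 1.1.2]
4. s(m(m(s(s(a)), s(0), s(0)), a, 0))  →  s(m(s(0), a, 0))   [R3 at 1.1]
5. s(m(s(0), a, 0))  →  s(0)   [R4 at 1]

no — NF(t₁) = s(a), NF(t₂) = s(0)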